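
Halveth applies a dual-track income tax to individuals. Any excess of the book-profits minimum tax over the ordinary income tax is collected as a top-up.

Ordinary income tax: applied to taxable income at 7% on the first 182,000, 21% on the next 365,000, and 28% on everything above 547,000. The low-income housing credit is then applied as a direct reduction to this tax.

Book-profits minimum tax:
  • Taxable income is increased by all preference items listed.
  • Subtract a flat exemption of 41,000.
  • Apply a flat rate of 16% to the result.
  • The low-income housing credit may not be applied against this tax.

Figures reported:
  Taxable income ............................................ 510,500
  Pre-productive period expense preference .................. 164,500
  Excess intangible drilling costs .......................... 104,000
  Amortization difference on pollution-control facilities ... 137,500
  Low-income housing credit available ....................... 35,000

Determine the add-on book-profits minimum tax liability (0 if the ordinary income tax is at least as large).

Book-profits minimum tax:
  Adjusted income: 510,500 + 164,500 + 104,000 + 137,500 = 916,500
  Less exemption 41,000 → base 875,500
  875,500 × 16% = 140,080

Ordinary income tax:
  182,000 × 7% = 12,740
  328,500 × 21% = 68,985
  → 81,725
  Less low-income housing credit 35,000 → 46,725

Excess of book-profits minimum tax over ordinary income tax: 140,080 − 46,725 = 93,355.

93,355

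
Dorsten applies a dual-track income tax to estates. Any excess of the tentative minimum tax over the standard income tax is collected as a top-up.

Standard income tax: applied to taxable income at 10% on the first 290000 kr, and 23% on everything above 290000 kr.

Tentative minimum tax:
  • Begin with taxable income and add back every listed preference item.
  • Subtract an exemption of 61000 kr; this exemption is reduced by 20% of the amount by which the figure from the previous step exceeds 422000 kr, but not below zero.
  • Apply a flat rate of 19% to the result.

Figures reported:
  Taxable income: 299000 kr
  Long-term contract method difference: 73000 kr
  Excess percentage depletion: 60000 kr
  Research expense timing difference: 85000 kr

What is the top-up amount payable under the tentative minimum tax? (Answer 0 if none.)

59180 kr

Standard income tax:
  290000 kr × 10% = 29000 kr
  9000 kr × 23% = 2070 kr
  → 31070 kr

Tentative minimum tax:
  Adjusted income: 299000 kr + 73000 kr + 60000 kr + 85000 kr = 517000 kr
  Exemption: 61000 kr − 20% × (517000 kr − 422000 kr) = 61000 kr − 19000 kr = 42000 kr
  Base: 517000 kr − 42000 kr = 475000 kr
  475000 kr × 19% = 90250 kr

Excess of tentative minimum tax over standard income tax: 90250 kr − 31070 kr = 59180 kr.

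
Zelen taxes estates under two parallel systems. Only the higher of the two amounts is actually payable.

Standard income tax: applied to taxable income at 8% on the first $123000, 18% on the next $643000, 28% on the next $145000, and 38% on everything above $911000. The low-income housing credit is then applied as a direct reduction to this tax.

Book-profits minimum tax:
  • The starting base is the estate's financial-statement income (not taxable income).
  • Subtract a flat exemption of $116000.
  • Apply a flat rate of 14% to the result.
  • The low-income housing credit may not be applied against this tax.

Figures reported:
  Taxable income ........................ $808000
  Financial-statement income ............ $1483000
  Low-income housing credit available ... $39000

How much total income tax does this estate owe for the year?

Standard income tax:
  $123000 × 8% = $9840
  $643000 × 18% = $115740
  $42000 × 28% = $11760
  → $137340
  Less low-income housing credit $39000 → $98340

Book-profits minimum tax:
  Base (financial-statement income): $1483000
  Less exemption $116000 → base $1367000
  $1367000 × 14% = $191380

$191380 > $98340, so the book-profits minimum tax is the binding amount.

$191380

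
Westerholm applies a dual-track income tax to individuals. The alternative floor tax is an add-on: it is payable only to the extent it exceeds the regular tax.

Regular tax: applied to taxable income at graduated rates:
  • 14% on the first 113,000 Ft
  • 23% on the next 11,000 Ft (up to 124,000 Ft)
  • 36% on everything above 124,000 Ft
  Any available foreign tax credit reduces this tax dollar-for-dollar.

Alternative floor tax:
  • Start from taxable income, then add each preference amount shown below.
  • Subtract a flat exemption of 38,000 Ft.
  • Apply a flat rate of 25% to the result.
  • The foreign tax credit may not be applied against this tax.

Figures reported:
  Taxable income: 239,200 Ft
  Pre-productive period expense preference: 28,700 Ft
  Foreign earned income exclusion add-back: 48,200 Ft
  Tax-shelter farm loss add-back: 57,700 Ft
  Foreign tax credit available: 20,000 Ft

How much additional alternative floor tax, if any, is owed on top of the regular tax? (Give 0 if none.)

Alternative floor tax:
  Adjusted income: 239,200 Ft + 28,700 Ft + 48,200 Ft + 57,700 Ft = 373,800 Ft
  Less exemption 38,000 Ft → base 335,800 Ft
  335,800 Ft × 25% = 83,950 Ft

Regular tax:
  113,000 Ft × 14% = 15,820 Ft
  11,000 Ft × 23% = 2,530 Ft
  115,200 Ft × 36% = 41,472 Ft
  → 59,822 Ft
  Less foreign tax credit 20,000 Ft → 39,822 Ft

Excess of alternative floor tax over regular tax: 83,950 Ft − 39,822 Ft = 44,128 Ft.

44,128 Ft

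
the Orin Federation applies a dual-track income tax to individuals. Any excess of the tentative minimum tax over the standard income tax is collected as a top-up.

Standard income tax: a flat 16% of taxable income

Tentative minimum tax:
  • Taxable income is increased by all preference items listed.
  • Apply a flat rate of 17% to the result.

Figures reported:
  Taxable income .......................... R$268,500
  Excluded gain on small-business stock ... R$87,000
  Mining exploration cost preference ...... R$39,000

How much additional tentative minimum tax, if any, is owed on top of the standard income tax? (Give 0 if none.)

R$24,105

Tentative minimum tax:
  Adjusted income: R$268,500 + R$87,000 + R$39,000 = R$394,500
  R$394,500 × 17% = R$67,065

Standard income tax:
  R$268,500 × 16% = R$42,960

Excess of tentative minimum tax over standard income tax: R$67,065 − R$42,960 = R$24,105.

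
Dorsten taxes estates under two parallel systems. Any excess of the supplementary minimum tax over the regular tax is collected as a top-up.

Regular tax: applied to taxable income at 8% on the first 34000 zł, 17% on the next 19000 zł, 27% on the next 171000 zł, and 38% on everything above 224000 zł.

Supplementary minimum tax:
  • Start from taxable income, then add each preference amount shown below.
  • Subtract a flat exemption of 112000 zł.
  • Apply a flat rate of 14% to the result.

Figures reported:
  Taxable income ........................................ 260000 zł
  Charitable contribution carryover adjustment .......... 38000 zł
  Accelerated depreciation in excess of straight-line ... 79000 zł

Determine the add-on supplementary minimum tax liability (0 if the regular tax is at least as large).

0 zł

Regular tax:
  34000 zł × 8% = 2720 zł
  19000 zł × 17% = 3230 zł
  171000 zł × 27% = 46170 zł
  36000 zł × 38% = 13680 zł
  → 65800 zł

Supplementary minimum tax:
  Adjusted income: 260000 zł + 38000 zł + 79000 zł = 377000 zł
  Less exemption 112000 zł → base 265000 zł
  265000 zł × 14% = 37100 zł

37100 zł ≤ 65800 zł, so no add-on is due.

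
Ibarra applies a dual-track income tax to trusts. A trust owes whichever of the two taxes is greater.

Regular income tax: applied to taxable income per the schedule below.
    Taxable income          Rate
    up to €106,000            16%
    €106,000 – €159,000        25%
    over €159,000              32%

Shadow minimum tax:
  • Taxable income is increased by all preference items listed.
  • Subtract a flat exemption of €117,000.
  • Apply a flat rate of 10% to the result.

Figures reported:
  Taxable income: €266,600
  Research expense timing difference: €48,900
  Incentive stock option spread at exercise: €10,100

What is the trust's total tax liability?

€64,642

Shadow minimum tax:
  Adjusted income: €266,600 + €48,900 + €10,100 = €325,600
  Less exemption €117,000 → base €208,600
  €208,600 × 10% = €20,860

Regular income tax:
  €106,000 × 16% = €16,960
  €53,000 × 25% = €13,250
  €107,600 × 32% = €34,432
  → €64,642

€64,642 > €20,860, so the regular income tax governs.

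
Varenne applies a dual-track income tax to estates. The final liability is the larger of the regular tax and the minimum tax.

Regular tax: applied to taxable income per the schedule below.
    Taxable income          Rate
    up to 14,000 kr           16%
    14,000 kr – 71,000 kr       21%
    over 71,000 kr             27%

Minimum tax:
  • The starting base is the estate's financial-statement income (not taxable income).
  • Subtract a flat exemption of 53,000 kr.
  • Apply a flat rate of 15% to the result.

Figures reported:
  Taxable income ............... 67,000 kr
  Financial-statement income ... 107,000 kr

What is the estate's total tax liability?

13,370 kr

Minimum tax:
  Base (financial-statement income): 107,000 kr
  Less exemption 53,000 kr → base 54,000 kr
  54,000 kr × 15% = 8,100 kr

Regular tax:
  14,000 kr × 16% = 2,240 kr
  53,000 kr × 21% = 11,130 kr
  → 13,370 kr

13,370 kr > 8,100 kr, so the regular tax governs.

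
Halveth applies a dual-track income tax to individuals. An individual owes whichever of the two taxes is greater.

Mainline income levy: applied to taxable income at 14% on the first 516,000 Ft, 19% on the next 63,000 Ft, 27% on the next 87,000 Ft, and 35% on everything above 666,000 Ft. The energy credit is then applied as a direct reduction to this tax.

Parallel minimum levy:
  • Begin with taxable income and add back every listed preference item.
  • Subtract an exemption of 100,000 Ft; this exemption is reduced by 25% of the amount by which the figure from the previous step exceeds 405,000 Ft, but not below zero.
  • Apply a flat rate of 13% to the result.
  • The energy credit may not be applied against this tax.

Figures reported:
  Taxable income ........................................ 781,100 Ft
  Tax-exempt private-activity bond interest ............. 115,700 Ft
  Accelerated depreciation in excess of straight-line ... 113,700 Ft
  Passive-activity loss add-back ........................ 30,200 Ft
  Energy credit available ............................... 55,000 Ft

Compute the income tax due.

135,291 Ft

Parallel minimum levy:
  Adjusted income: 781,100 Ft + 115,700 Ft + 113,700 Ft + 30,200 Ft = 1,040,700 Ft
  Exemption: 25% × (1,040,700 Ft − 405,000 Ft) = 158,925 Ft ≥ 100,000 Ft, so the exemption is fully phased out
  Base: 1,040,700 Ft − 0 Ft = 1,040,700 Ft
  1,040,700 Ft × 13% = 135,291 Ft

Mainline income levy:
  516,000 Ft × 14% = 72,240 Ft
  63,000 Ft × 19% = 11,970 Ft
  87,000 Ft × 27% = 23,490 Ft
  115,100 Ft × 35% = 40,285 Ft
  → 147,985 Ft
  Less energy credit 55,000 Ft → 92,985 Ft

135,291 Ft > 92,985 Ft, so the parallel minimum levy is the binding amount.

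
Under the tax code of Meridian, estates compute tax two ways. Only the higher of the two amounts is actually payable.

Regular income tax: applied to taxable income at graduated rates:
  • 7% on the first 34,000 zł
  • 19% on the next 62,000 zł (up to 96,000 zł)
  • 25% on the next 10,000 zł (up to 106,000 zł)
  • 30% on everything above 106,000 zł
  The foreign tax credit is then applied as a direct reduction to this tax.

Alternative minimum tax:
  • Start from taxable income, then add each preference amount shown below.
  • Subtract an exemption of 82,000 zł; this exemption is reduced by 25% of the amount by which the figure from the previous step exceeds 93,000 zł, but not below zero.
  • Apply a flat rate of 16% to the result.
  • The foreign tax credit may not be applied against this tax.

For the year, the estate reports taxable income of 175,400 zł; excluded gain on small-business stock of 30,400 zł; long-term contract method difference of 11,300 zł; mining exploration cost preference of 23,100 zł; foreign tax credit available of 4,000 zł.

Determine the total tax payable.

33,480 zł

Alternative minimum tax:
  Adjusted income: 175,400 zł + 30,400 zł + 11,300 zł + 23,100 zł = 240,200 zł
  Exemption: 82,000 zł − 25% × (240,200 zł − 93,000 zł) = 82,000 zł − 36,800 zł = 45,200 zł
  Base: 240,200 zł − 45,200 zł = 195,000 zł
  195,000 zł × 16% = 31,200 zł

Regular income tax:
  34,000 zł × 7% = 2,380 zł
  62,000 zł × 19% = 11,780 zł
  10,000 zł × 25% = 2,500 zł
  69,400 zł × 30% = 20,820 zł
  → 37,480 zł
  Less foreign tax credit 4,000 zł → 33,480 zł

33,480 zł > 31,200 zł, so the regular income tax governs.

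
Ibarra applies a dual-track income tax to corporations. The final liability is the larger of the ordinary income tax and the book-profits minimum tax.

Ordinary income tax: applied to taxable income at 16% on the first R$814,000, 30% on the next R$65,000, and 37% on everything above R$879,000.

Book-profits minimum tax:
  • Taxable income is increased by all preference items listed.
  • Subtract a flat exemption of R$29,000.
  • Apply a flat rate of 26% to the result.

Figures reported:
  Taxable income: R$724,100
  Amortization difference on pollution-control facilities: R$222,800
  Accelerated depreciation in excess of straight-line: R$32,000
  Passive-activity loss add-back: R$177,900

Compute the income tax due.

R$293,228

Book-profits minimum tax:
  Adjusted income: R$724,100 + R$222,800 + R$32,000 + R$177,900 = R$1,156,800
  Less exemption R$29,000 → base R$1,127,800
  R$1,127,800 × 26% = R$293,228

Ordinary income tax:
  R$724,100 × 16% = R$115,856

R$293,228 > R$115,856, so the book-profits minimum tax is the binding amount.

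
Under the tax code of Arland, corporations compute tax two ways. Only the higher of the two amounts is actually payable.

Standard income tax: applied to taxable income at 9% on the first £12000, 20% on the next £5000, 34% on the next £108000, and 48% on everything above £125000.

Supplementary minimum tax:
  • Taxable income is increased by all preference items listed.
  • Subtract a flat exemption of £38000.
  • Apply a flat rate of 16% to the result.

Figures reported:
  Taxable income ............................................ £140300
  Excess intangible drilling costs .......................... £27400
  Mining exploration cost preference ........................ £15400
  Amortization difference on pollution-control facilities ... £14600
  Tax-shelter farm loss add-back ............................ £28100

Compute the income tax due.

£46144

Standard income tax:
  £12000 × 9% = £1080
  £5000 × 20% = £1000
  £108000 × 34% = £36720
  £15300 × 48% = £7344
  → £46144

Supplementary minimum tax:
  Adjusted income: £140300 + £27400 + £15400 + £14600 + £28100 = £225800
  Less exemption £38000 → base £187800
  £187800 × 16% = £30048

£46144 > £30048, so the standard income tax governs.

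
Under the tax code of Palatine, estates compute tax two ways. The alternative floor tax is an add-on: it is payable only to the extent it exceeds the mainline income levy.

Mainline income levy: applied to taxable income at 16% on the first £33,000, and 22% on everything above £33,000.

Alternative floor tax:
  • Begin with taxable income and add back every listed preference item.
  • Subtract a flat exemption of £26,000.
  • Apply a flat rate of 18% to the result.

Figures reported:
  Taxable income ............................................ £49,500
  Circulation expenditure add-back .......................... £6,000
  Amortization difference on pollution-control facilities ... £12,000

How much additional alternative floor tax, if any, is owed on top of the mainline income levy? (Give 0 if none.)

Mainline income levy:
  £33,000 × 16% = £5,280
  £16,500 × 22% = £3,630
  → £8,910

Alternative floor tax:
  Adjusted income: £49,500 + £6,000 + £12,000 = £67,500
  Less exemption £26,000 → base £41,500
  £41,500 × 18% = £7,470

£7,470 ≤ £8,910, so no add-on is due.

£0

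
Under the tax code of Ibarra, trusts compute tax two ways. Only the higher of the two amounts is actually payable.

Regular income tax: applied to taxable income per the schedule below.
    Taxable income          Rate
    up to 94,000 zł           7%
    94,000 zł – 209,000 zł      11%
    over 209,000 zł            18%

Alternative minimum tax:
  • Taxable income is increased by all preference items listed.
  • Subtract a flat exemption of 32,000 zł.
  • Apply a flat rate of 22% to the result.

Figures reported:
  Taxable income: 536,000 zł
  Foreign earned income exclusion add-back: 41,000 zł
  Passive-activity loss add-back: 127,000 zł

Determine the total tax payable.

Regular income tax:
  94,000 zł × 7% = 6,580 zł
  115,000 zł × 11% = 12,650 zł
  327,000 zł × 18% = 58,860 zł
  → 78,090 zł

Alternative minimum tax:
  Adjusted income: 536,000 zł + 41,000 zł + 127,000 zł = 704,000 zł
  Less exemption 32,000 zł → base 672,000 zł
  672,000 zł × 22% = 147,840 zł

147,840 zł > 78,090 zł, so the alternative minimum tax is the binding amount.

147,840 zł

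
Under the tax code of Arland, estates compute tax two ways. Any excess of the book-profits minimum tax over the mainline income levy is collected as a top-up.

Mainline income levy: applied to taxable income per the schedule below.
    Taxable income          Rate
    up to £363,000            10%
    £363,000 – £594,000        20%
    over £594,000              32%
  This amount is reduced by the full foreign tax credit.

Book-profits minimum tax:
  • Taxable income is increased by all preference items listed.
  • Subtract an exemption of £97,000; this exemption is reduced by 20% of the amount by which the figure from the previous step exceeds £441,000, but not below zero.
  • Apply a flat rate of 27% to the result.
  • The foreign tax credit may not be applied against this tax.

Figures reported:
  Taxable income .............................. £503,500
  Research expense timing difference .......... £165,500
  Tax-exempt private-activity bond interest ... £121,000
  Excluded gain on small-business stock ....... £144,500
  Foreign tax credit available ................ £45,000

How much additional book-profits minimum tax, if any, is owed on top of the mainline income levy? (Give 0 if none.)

£232,915

Mainline income levy:
  £363,000 × 10% = £36,300
  £140,500 × 20% = £28,100
  → £64,400
  Less foreign tax credit £45,000 → £19,400

Book-profits minimum tax:
  Adjusted income: £503,500 + £165,500 + £121,000 + £144,500 = £934,500
  Exemption: 20% × (£934,500 − £441,000) = £98,700 ≥ £97,000, so the exemption is fully phased out
  Base: £934,500 − £0 = £934,500
  £934,500 × 27% = £252,315

Excess of book-profits minimum tax over mainline income levy: £252,315 − £19,400 = £232,915.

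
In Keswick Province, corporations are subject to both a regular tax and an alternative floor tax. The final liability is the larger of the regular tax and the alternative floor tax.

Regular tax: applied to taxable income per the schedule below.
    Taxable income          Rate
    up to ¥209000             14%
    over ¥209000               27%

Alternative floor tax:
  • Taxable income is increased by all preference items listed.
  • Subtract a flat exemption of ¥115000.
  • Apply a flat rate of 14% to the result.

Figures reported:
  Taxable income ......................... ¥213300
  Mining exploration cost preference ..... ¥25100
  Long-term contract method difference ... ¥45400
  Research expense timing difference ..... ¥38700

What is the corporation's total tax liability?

¥30421

Alternative floor tax:
  Adjusted income: ¥213300 + ¥25100 + ¥45400 + ¥38700 = ¥322500
  Less exemption ¥115000 → base ¥207500
  ¥207500 × 14% = ¥29050

Regular tax:
  ¥209000 × 14% = ¥29260
  ¥4300 × 27% = ¥1161
  → ¥30421

¥30421 > ¥29050, so the regular tax governs.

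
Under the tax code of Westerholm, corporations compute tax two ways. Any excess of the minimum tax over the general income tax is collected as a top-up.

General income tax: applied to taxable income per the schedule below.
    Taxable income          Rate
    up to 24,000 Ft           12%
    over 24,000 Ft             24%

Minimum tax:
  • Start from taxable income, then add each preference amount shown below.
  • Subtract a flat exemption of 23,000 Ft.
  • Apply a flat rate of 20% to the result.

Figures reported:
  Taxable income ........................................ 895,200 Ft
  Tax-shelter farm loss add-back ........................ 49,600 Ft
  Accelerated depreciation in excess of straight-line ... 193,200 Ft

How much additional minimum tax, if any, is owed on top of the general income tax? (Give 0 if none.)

General income tax:
  24,000 Ft × 12% = 2,880 Ft
  871,200 Ft × 24% = 209,088 Ft
  → 211,968 Ft

Minimum tax:
  Adjusted income: 895,200 Ft + 49,600 Ft + 193,200 Ft = 1,138,000 Ft
  Less exemption 23,000 Ft → base 1,115,000 Ft
  1,115,000 Ft × 20% = 223,000 Ft

Excess of minimum tax over general income tax: 223,000 Ft − 211,968 Ft = 11,032 Ft.

11,032 Ft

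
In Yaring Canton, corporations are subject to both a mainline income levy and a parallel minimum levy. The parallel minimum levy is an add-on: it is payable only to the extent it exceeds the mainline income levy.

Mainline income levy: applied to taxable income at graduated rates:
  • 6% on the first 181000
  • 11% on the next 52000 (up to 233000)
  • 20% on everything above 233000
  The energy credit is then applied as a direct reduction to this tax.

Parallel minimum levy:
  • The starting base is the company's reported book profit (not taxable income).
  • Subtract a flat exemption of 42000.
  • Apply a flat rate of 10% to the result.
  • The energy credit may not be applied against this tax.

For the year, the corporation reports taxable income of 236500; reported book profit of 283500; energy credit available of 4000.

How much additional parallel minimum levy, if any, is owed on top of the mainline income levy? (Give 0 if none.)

10870

Mainline income levy:
  181000 × 6% = 10860
  52000 × 11% = 5720
  3500 × 20% = 700
  → 17280
  Less energy credit 4000 → 13280

Parallel minimum levy:
  Base (reported book profit): 283500
  Less exemption 42000 → base 241500
  241500 × 10% = 24150

Excess of parallel minimum levy over mainline income levy: 24150 − 13280 = 10870.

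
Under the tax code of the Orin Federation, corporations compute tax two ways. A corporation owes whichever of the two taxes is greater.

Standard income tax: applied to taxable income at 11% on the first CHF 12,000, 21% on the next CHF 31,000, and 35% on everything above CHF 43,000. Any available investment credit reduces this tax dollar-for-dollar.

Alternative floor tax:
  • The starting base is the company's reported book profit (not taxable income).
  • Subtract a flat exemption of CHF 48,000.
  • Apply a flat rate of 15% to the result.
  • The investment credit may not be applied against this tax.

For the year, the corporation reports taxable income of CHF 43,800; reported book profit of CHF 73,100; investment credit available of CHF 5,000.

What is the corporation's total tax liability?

CHF 3,765

Standard income tax:
  CHF 12,000 × 11% = CHF 1,320
  CHF 31,000 × 21% = CHF 6,510
  CHF 800 × 35% = CHF 280
  → CHF 8,110
  Less investment credit CHF 5,000 → CHF 3,110

Alternative floor tax:
  Base (reported book profit): CHF 73,100
  Less exemption CHF 48,000 → base CHF 25,100
  CHF 25,100 × 15% = CHF 3,765

CHF 3,765 > CHF 3,110, so the alternative floor tax is the binding amount.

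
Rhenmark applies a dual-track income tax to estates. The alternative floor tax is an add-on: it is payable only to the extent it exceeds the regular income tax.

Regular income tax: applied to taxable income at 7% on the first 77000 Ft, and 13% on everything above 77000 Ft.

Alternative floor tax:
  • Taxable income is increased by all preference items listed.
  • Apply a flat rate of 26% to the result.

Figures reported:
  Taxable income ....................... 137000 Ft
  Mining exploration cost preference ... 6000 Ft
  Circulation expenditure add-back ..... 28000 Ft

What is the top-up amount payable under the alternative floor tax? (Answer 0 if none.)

31270 Ft

Alternative floor tax:
  Adjusted income: 137000 Ft + 6000 Ft + 28000 Ft = 171000 Ft
  171000 Ft × 26% = 44460 Ft

Regular income tax:
  77000 Ft × 7% = 5390 Ft
  60000 Ft × 13% = 7800 Ft
  → 13190 Ft

Excess of alternative floor tax over regular income tax: 44460 Ft − 13190 Ft = 31270 Ft.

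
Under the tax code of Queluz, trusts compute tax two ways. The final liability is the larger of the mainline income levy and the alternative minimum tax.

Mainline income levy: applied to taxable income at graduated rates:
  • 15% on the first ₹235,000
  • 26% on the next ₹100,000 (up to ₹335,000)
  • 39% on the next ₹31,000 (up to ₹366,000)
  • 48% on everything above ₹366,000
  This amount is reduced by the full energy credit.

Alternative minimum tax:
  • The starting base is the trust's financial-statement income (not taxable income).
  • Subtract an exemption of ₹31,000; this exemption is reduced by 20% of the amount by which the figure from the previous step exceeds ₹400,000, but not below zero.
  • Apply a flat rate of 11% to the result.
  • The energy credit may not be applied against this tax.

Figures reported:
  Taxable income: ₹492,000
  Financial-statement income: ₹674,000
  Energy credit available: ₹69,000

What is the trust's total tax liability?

Mainline income levy:
  ₹235,000 × 15% = ₹35,250
  ₹100,000 × 26% = ₹26,000
  ₹31,000 × 39% = ₹12,090
  ₹126,000 × 48% = ₹60,480
  → ₹133,820
  Less energy credit ₹69,000 → ₹64,820

Alternative minimum tax:
  Base (financial-statement income): ₹674,000
  Exemption: 20% × (₹674,000 − ₹400,000) = ₹54,800 ≥ ₹31,000, so the exemption is fully phased out
  Base: ₹674,000 − ₹0 = ₹674,000
  ₹674,000 × 11% = ₹74,140

₹74,140 > ₹64,820, so the alternative minimum tax is the binding amount.

₹74,140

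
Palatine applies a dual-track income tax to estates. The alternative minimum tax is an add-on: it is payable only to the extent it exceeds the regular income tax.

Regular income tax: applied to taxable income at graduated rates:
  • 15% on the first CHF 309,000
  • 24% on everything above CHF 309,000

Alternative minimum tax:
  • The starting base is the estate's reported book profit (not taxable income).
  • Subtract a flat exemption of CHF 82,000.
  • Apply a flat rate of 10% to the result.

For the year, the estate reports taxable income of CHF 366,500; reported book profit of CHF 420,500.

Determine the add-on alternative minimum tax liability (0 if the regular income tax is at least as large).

Alternative minimum tax:
  Base (reported book profit): CHF 420,500
  Less exemption CHF 82,000 → base CHF 338,500
  CHF 338,500 × 10% = CHF 33,850

Regular income tax:
  CHF 309,000 × 15% = CHF 46,350
  CHF 57,500 × 24% = CHF 13,800
  → CHF 60,150

CHF 33,850 ≤ CHF 60,150, so no add-on is due.

CHF 0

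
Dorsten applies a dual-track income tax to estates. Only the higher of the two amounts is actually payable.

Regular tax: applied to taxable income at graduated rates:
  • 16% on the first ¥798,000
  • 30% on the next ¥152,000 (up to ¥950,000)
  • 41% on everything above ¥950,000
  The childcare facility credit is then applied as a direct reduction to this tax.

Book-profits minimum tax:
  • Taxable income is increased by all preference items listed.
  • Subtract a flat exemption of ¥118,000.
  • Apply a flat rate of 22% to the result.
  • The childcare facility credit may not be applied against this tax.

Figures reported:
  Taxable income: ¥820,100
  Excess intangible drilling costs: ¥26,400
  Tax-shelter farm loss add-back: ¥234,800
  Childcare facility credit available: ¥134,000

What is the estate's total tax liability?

Book-profits minimum tax:
  Adjusted income: ¥820,100 + ¥26,400 + ¥234,800 = ¥1,081,300
  Less exemption ¥118,000 → base ¥963,300
  ¥963,300 × 22% = ¥211,926

Regular tax:
  ¥798,000 × 16% = ¥127,680
  ¥22,100 × 30% = ¥6,630
  → ¥134,310
  Less childcare facility credit ¥134,000 → ¥310

¥211,926 > ¥310, so the book-profits minimum tax is the binding amount.

¥211,926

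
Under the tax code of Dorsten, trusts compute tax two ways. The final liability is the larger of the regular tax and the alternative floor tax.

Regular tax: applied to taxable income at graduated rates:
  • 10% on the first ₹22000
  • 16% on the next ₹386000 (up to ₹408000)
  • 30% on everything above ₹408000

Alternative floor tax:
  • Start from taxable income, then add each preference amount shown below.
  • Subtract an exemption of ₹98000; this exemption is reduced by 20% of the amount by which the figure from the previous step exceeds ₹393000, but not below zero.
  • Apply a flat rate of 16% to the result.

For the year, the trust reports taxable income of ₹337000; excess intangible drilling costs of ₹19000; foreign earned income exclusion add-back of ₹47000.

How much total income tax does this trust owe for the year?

Alternative floor tax:
  Adjusted income: ₹337000 + ₹19000 + ₹47000 = ₹403000
  Exemption: ₹98000 − 20% × (₹403000 − ₹393000) = ₹98000 − ₹2000 = ₹96000
  Base: ₹403000 − ₹96000 = ₹307000
  ₹307000 × 16% = ₹49120

Regular tax:
  ₹22000 × 10% = ₹2200
  ₹315000 × 16% = ₹50400
  → ₹52600

₹52600 > ₹49120, so the regular tax governs.

₹52600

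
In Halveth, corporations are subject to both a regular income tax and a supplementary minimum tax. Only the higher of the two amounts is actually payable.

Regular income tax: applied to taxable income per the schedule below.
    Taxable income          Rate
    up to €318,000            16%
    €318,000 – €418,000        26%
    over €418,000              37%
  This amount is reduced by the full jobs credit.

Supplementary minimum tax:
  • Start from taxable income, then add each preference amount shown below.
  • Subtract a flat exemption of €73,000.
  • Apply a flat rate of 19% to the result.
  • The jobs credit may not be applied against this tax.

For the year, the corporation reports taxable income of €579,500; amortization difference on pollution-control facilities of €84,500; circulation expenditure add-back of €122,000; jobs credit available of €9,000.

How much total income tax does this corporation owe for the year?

Supplementary minimum tax:
  Adjusted income: €579,500 + €84,500 + €122,000 = €786,000
  Less exemption €73,000 → base €713,000
  €713,000 × 19% = €135,470

Regular income tax:
  €318,000 × 16% = €50,880
  €100,000 × 26% = €26,000
  €161,500 × 37% = €59,755
  → €136,635
  Less jobs credit €9,000 → €127,635

€135,470 > €127,635, so the supplementary minimum tax is the binding amount.

€135,470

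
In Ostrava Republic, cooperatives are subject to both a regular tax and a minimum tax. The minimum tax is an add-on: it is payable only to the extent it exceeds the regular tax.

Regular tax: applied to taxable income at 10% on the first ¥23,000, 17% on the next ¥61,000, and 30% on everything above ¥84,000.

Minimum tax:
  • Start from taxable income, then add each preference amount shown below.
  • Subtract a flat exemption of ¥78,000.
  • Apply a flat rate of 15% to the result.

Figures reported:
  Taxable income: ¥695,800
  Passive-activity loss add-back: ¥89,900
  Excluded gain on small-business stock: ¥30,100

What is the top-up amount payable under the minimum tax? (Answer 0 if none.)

¥0

Minimum tax:
  Adjusted income: ¥695,800 + ¥89,900 + ¥30,100 = ¥815,800
  Less exemption ¥78,000 → base ¥737,800
  ¥737,800 × 15% = ¥110,670

Regular tax:
  ¥23,000 × 10% = ¥2,300
  ¥61,000 × 17% = ¥10,370
  ¥611,800 × 30% = ¥183,540
  → ¥196,210

¥110,670 ≤ ¥196,210, so no add-on is due.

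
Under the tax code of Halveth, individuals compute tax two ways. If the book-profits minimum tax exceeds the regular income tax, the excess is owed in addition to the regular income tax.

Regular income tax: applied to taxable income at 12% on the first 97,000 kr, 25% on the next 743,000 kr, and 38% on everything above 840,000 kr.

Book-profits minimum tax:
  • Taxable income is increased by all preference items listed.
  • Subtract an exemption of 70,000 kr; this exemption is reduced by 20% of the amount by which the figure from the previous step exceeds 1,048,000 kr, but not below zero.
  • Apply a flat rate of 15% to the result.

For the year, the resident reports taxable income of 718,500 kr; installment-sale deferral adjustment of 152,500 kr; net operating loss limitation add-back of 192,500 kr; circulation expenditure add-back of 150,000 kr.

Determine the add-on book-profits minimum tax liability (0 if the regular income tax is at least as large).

9,475 kr

Regular income tax:
  97,000 kr × 12% = 11,640 kr
  621,500 kr × 25% = 155,375 kr
  → 167,015 kr

Book-profits minimum tax:
  Adjusted income: 718,500 kr + 152,500 kr + 192,500 kr + 150,000 kr = 1,213,500 kr
  Exemption: 70,000 kr − 20% × (1,213,500 kr − 1,048,000 kr) = 70,000 kr − 33,100 kr = 36,900 kr
  Base: 1,213,500 kr − 36,900 kr = 1,176,600 kr
  1,176,600 kr × 15% = 176,490 kr

Excess of book-profits minimum tax over regular income tax: 176,490 kr − 167,015 kr = 9,475 kr.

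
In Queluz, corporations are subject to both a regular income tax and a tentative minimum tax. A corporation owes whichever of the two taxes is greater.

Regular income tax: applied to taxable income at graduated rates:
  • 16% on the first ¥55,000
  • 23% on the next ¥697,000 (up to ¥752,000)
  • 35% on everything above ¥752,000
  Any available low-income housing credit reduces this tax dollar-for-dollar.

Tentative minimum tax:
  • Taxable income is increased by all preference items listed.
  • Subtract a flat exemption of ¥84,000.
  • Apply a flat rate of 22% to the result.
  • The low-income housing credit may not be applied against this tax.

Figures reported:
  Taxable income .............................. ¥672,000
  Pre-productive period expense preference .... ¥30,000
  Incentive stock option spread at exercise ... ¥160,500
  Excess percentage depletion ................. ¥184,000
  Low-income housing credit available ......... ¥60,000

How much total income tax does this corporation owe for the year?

Tentative minimum tax:
  Adjusted income: ¥672,000 + ¥30,000 + ¥160,500 + ¥184,000 = ¥1,046,500
  Less exemption ¥84,000 → base ¥962,500
  ¥962,500 × 22% = ¥211,750

Regular income tax:
  ¥55,000 × 16% = ¥8,800
  ¥617,000 × 23% = ¥141,910
  → ¥150,710
  Less low-income housing credit ¥60,000 → ¥90,710

¥211,750 > ¥90,710, so the tentative minimum tax is the binding amount.

¥211,750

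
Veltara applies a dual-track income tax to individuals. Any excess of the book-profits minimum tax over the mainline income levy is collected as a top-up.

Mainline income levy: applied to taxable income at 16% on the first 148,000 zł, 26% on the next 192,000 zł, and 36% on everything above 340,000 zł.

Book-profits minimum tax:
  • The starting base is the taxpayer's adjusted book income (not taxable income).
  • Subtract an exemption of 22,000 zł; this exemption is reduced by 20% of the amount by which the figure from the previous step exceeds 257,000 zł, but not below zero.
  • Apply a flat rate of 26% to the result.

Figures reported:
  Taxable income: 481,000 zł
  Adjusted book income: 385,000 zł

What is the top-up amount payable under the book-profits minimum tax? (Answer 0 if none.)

0 zł

Mainline income levy:
  148,000 zł × 16% = 23,680 zł
  192,000 zł × 26% = 49,920 zł
  141,000 zł × 36% = 50,760 zł
  → 124,360 zł

Book-profits minimum tax:
  Base (adjusted book income): 385,000 zł
  Exemption: 20% × (385,000 zł − 257,000 zł) = 25,600 zł ≥ 22,000 zł, so the exemption is fully phased out
  Base: 385,000 zł − 0 zł = 385,000 zł
  385,000 zł × 26% = 100,100 zł

100,100 zł ≤ 124,360 zł, so no add-on is due.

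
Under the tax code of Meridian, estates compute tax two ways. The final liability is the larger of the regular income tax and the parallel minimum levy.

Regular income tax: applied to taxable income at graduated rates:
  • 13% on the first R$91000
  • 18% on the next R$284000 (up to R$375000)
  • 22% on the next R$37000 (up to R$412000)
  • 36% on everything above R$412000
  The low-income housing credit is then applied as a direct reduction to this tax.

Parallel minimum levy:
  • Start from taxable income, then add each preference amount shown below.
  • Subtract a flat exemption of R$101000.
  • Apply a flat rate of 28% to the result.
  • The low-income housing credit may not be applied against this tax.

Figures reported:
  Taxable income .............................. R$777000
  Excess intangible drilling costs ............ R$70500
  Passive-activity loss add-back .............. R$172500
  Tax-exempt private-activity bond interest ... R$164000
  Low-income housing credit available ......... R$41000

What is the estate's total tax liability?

Parallel minimum levy:
  Adjusted income: R$777000 + R$70500 + R$172500 + R$164000 = R$1184000
  Less exemption R$101000 → base R$1083000
  R$1083000 × 28% = R$303240

Regular income tax:
  R$91000 × 13% = R$11830
  R$284000 × 18% = R$51120
  R$37000 × 22% = R$8140
  R$365000 × 36% = R$131400
  → R$202490
  Less low-income housing credit R$41000 → R$161490

R$303240 > R$161490, so the parallel minimum levy is the binding amount.

R$303240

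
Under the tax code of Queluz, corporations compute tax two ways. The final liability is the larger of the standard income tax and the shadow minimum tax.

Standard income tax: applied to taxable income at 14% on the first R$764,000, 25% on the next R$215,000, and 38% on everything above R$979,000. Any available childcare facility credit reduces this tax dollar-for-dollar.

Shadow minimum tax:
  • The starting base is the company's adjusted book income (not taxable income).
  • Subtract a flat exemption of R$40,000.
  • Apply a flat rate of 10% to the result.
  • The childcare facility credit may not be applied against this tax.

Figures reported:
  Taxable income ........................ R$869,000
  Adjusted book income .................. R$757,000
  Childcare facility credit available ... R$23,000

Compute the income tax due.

R$110,210

Standard income tax:
  R$764,000 × 14% = R$106,960
  R$105,000 × 25% = R$26,250
  → R$133,210
  Less childcare facility credit R$23,000 → R$110,210

Shadow minimum tax:
  Base (adjusted book income): R$757,000
  Less exemption R$40,000 → base R$717,000
  R$717,000 × 10% = R$71,700

R$110,210 > R$71,700, so the standard income tax governs.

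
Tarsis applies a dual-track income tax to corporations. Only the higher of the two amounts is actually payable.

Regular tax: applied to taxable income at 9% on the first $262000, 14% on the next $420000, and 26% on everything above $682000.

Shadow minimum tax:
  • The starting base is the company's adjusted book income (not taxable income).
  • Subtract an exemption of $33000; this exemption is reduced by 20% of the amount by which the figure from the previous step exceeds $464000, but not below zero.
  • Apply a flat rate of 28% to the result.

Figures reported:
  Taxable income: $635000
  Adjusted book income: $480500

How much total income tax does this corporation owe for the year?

$126224

Shadow minimum tax:
  Base (adjusted book income): $480500
  Exemption: $33000 − 20% × ($480500 − $464000) = $33000 − $3300 = $29700
  Base: $480500 − $29700 = $450800
  $450800 × 28% = $126224

Regular tax:
  $262000 × 9% = $23580
  $373000 × 14% = $52220
  → $75800

$126224 > $75800, so the shadow minimum tax is the binding amount.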